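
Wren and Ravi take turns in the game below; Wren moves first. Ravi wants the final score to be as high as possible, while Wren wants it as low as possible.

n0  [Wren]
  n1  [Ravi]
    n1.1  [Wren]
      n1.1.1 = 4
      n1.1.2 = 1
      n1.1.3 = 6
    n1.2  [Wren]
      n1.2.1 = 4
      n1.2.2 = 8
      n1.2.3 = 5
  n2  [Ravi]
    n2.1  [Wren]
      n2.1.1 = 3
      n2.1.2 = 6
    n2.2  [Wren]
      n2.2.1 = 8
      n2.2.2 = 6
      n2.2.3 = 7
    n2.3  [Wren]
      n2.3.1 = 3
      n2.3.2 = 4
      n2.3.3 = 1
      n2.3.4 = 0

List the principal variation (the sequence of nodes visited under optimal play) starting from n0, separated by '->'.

n1.1 (Wren): min(4, 1, 6) = 1
n1.2 (Wren): min(4, 8, 5) = 4
n1 (Ravi): max(1, 4) = 4
n2.1 (Wren): min(3, 6) = 3
n2.2 (Wren): min(8, 6, 7) = 6
n2.3 (Wren): min(3, 4, 1, 0) = 0
n2 (Ravi): max(3, 6, 0) = 6
n0 (Wren): min(4, 6) = 4
At n0, Wren picks n1 (lowest: 4).
At n1, Ravi picks n1.2 (highest: 4).
At n1.2, Wren picks n1.2.1 (lowest: 4).
Terminal value 4.

n0 -> n1 -> n1.2 -> n1.2.1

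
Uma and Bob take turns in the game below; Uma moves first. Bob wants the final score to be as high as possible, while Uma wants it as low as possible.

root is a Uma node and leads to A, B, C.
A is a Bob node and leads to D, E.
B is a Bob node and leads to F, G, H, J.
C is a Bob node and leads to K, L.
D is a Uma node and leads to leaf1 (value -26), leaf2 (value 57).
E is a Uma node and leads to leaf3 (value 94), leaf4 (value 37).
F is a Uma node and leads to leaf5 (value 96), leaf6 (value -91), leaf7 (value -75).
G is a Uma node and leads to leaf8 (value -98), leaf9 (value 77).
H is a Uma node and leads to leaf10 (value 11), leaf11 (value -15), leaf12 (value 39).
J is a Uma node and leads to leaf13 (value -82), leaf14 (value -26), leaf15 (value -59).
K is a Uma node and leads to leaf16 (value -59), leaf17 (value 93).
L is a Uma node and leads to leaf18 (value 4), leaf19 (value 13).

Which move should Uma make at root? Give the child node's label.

B

D (Uma): min(-26, 57) = -26
E (Uma): min(94, 37) = 37
A (Bob): max(-26, 37) = 37
F (Uma): min(96, -91, -75) = -91
G (Uma): min(-98, 77) = -98
H (Uma): min(11, -15, 39) = -15
J (Uma): min(-82, -26, -59) = -82
B (Bob): max(-91, -98, -15, -82) = -15
K (Uma): min(-59, 93) = -59
L (Uma): min(4, 13) = 4
C (Bob): max(-59, 4) = 4
root (Uma): min(37, -15, 4) = -15
Uma at root wants the lowest of {A=37, B=-15, C=4}, so chooses B.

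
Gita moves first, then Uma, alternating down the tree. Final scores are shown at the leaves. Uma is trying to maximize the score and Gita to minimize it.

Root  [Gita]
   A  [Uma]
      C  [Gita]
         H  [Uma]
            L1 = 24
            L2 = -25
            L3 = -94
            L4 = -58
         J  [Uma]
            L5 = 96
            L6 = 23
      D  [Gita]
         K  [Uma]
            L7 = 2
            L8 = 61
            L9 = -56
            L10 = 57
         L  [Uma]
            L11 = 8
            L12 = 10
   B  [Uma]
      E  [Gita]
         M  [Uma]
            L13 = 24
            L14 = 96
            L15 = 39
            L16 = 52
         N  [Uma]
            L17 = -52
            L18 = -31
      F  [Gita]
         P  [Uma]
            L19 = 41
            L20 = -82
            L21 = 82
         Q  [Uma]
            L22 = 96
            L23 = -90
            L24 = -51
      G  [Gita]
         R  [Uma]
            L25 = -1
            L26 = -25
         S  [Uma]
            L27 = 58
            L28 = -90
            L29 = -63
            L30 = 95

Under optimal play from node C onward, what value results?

24

H (Uma): max(24, -25, -94, -58) = 24
J (Uma): max(96, 23) = 96
C (Gita): min(24, 96) = 24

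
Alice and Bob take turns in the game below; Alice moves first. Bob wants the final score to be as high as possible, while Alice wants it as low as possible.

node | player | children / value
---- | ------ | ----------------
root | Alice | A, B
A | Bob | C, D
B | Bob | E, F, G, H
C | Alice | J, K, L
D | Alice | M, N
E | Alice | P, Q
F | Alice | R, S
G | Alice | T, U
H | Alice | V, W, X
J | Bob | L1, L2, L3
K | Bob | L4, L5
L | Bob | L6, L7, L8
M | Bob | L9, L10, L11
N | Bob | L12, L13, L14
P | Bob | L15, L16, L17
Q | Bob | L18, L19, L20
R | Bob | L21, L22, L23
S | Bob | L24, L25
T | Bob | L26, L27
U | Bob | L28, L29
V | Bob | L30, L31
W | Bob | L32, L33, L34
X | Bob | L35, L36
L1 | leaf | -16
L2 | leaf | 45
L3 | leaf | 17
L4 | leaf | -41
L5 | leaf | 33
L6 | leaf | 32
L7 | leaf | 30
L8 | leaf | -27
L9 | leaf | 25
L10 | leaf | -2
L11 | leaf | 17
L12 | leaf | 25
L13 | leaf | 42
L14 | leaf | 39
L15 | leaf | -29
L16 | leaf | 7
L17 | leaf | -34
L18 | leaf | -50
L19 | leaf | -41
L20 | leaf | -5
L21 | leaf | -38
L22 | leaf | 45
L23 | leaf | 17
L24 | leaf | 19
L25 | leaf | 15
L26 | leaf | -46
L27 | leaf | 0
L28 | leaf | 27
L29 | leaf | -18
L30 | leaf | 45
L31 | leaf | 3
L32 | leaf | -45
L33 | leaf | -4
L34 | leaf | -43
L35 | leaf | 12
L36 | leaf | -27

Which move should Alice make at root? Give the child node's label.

B

J (Bob): max(-16, 45, 17) = 45
K (Bob): max(-41, 33) = 33
L (Bob): max(32, 30, -27) = 32
C (Alice): min(45, 33, 32) = 32
M (Bob): max(25, -2, 17) = 25
N (Bob): max(25, 42, 39) = 42
D (Alice): min(25, 42) = 25
A (Bob): max(32, 25) = 32
P (Bob): max(-29, 7, -34) = 7
Q (Bob): max(-50, -41, -5) = -5
E (Alice): min(7, -5) = -5
R (Bob): max(-38, 45, 17) = 45
S (Bob): max(19, 15) = 19
F (Alice): min(45, 19) = 19
T (Bob): max(-46, 0) = 0
U (Bob): max(27, -18) = 27
G (Alice): min(0, 27) = 0
V (Bob): max(45, 3) = 45
W (Bob): max(-45, -4, -43) = -4
X (Bob): max(12, -27) = 12
H (Alice): min(45, -4, 12) = -4
B (Bob): max(-5, 19, 0, -4) = 19
root (Alice): min(32, 19) = 19
Alice at root wants the lowest of {A=32, B=19}, so chooses B.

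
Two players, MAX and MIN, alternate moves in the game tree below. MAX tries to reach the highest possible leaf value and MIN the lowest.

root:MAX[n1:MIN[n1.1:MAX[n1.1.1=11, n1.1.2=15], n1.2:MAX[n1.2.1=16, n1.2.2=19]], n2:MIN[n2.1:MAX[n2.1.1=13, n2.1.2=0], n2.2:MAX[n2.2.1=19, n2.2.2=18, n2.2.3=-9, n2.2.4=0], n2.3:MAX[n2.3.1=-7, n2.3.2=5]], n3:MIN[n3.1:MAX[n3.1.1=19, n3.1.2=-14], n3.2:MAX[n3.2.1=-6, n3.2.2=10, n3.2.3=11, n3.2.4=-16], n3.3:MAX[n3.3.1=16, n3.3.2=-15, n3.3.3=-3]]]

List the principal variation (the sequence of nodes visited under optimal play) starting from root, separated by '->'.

root -> n1 -> n1.1 -> n1.1.2

n1.1 (MAX): max(11, 15) = 15
n1.2 (MAX): max(16, 19) = 19
n1 (MIN): min(15, 19) = 15
n2.1 (MAX): max(13, 0) = 13
n2.2 (MAX): max(19, 18, -9, 0) = 19
n2.3 (MAX): max(-7, 5) = 5
n2 (MIN): min(13, 19, 5) = 5
n3.1 (MAX): max(19, -14) = 19
n3.2 (MAX): max(-6, 10, 11, -16) = 11
n3.3 (MAX): max(16, -15, -3) = 16
n3 (MIN): min(19, 11, 16) = 11
root (MAX): max(15, 5, 11) = 15
At root, MAX picks n1 (highest: 15).
At n1, MIN picks n1.1 (lowest: 15).
At n1.1, MAX picks n1.1.2 (highest: 15).
Terminal value 15.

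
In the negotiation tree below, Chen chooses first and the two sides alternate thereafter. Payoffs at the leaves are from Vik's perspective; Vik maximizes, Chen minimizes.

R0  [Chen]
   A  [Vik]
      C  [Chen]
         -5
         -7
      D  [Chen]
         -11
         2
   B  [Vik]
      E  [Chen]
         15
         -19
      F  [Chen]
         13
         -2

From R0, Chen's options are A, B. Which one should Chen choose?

C (Chen): min(-5, -7) = -7
D (Chen): min(-11, 2) = -11
A (Vik): max(-7, -11) = -7
E (Chen): min(15, -19) = -19
F (Chen): min(13, -2) = -2
B (Vik): max(-19, -2) = -2
R0 (Chen): min(-7, -2) = -7
Chen at R0 wants the lowest of {A=-7, B=-2}, so chooses A.

A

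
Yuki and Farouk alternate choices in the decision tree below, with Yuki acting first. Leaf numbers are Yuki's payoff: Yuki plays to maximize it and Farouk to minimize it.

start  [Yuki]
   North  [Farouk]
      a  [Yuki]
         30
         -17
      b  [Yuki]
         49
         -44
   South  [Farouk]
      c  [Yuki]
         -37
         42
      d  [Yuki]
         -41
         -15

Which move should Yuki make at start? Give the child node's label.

North

a (Yuki): max(30, -17) = 30
b (Yuki): max(49, -44) = 49
North (Farouk): min(30, 49) = 30
c (Yuki): max(-37, 42) = 42
d (Yuki): max(-41, -15) = -15
South (Farouk): min(42, -15) = -15
start (Yuki): max(30, -15) = 30
Yuki at start wants the highest of {North=30, South=-15}, so chooses North.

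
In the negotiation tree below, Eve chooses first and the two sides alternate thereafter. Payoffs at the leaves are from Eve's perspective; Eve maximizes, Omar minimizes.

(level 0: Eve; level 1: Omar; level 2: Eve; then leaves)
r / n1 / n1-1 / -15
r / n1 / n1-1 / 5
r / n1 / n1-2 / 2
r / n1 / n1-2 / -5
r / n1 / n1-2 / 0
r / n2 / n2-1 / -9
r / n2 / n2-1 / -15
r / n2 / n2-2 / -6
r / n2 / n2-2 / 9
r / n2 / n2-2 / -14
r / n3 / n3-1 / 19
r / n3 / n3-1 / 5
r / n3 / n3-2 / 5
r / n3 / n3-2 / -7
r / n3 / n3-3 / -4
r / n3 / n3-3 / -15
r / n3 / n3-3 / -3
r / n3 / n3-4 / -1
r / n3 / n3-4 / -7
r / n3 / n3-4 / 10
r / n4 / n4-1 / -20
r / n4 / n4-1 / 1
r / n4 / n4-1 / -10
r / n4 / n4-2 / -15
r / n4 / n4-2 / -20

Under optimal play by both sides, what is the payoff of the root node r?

2

n1-1 (Eve): max(-15, 5) = 5
n1-2 (Eve): max(2, -5, 0) = 2
n1 (Omar): min(5, 2) = 2
n2-1 (Eve): max(-9, -15) = -9
n2-2 (Eve): max(-6, 9, -14) = 9
n2 (Omar): min(-9, 9) = -9
n3-1 (Eve): max(19, 5) = 19
n3-2 (Eve): max(5, -7) = 5
n3-3 (Eve): max(-4, -15, -3) = -3
n3-4 (Eve): max(-1, -7, 10) = 10
n3 (Omar): min(19, 5, -3, 10) = -3
n4-1 (Eve): max(-20, 1, -10) = 1
n4-2 (Eve): max(-15, -20) = -15
n4 (Omar): min(1, -15) = -15
r (Eve): max(2, -9, -3, -15) = 2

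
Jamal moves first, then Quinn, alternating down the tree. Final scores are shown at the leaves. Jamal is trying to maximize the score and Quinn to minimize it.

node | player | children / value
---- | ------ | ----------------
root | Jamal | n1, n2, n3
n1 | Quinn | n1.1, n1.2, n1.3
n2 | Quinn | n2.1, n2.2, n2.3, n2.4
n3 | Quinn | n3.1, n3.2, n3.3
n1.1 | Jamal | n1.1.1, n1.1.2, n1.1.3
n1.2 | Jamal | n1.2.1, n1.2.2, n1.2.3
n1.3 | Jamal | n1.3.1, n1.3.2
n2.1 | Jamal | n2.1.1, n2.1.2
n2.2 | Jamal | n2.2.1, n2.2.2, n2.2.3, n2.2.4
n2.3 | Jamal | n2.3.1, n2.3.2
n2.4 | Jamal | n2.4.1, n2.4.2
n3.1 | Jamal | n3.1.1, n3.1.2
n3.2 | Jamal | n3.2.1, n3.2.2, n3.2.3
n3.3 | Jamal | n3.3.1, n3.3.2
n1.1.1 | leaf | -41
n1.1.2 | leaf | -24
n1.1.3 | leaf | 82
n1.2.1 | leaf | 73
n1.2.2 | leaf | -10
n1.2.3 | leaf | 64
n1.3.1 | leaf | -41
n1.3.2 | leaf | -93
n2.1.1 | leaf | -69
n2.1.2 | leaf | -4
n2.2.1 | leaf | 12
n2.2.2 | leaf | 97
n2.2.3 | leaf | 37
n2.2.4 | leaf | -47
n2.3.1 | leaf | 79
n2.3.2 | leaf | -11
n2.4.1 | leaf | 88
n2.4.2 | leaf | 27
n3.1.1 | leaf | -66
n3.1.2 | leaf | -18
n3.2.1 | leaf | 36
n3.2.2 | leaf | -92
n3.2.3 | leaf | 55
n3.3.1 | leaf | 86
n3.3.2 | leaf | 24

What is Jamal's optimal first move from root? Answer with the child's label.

n2

n1.1 (Jamal): max(-41, -24, 82) = 82
n1.2 (Jamal): max(73, -10, 64) = 73
n1.3 (Jamal): max(-41, -93) = -41
n1 (Quinn): min(82, 73, -41) = -41
n2.1 (Jamal): max(-69, -4) = -4
n2.2 (Jamal): max(12, 97, 37, -47) = 97
n2.3 (Jamal): max(79, -11) = 79
n2.4 (Jamal): max(88, 27) = 88
n2 (Quinn): min(-4, 97, 79, 88) = -4
n3.1 (Jamal): max(-66, -18) = -18
n3.2 (Jamal): max(36, -92, 55) = 55
n3.3 (Jamal): max(86, 24) = 86
n3 (Quinn): min(-18, 55, 86) = -18
root (Jamal): max(-41, -4, -18) = -4
Jamal at root wants the highest of {n1=-41, n2=-4, n3=-18}, so chooses n2.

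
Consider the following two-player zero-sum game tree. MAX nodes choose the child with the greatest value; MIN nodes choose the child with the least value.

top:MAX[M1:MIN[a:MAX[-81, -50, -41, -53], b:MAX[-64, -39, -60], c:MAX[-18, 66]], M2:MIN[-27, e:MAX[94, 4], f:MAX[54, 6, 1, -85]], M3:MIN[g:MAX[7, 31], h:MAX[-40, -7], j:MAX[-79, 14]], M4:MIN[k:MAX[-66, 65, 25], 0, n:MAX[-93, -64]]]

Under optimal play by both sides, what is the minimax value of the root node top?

-7

a (MAX): max(-81, -50, -41, -53) = -41
b (MAX): max(-64, -39, -60) = -39
c (MAX): max(-18, 66) = 66
M1 (MIN): min(-41, -39, 66) = -41
e (MAX): max(94, 4) = 94
f (MAX): max(54, 6, 1, -85) = 54
M2 (MIN): min(-27, 94, 54) = -27
g (MAX): max(7, 31) = 31
h (MAX): max(-40, -7) = -7
j (MAX): max(-79, 14) = 14
M3 (MIN): min(31, -7, 14) = -7
k (MAX): max(-66, 65, 25) = 65
n (MAX): max(-93, -64) = -64
M4 (MIN): min(65, 0, -64) = -64
top (MAX): max(-41, -27, -7, -64) = -7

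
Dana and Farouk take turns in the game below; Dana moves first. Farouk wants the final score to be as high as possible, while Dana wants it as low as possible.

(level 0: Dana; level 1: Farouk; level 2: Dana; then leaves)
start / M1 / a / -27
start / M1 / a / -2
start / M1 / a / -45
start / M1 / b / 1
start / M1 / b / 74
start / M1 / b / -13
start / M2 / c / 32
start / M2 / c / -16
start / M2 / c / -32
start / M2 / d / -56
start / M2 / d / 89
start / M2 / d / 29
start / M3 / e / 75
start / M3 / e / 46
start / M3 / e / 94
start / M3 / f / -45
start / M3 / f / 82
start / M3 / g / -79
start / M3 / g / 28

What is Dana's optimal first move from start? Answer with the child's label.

a (Dana): min(-27, -2, -45) = -45
b (Dana): min(1, 74, -13) = -13
M1 (Farouk): max(-45, -13) = -13
c (Dana): min(32, -16, -32) = -32
d (Dana): min(-56, 89, 29) = -56
M2 (Farouk): max(-32, -56) = -32
e (Dana): min(75, 46, 94) = 46
f (Dana): min(-45, 82) = -45
g (Dana): min(-79, 28) = -79
M3 (Farouk): max(46, -45, -79) = 46
start (Dana): min(-13, -32, 46) = -32
Dana at start wants the lowest of {M1=-13, M2=-32, M3=46}, so chooses M2.

M2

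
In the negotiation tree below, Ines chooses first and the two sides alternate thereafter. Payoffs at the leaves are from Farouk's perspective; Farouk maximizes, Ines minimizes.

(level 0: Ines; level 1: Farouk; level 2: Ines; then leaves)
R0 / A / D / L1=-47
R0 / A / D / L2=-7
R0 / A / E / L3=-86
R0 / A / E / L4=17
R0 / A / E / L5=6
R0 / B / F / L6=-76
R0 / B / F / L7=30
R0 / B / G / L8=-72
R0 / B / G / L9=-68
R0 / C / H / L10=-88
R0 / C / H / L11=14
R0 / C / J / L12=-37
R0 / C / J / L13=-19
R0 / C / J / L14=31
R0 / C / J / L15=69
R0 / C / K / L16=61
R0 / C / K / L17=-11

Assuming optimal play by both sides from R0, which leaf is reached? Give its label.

L8

D (Ines): min(-47, -7) = -47
E (Ines): min(-86, 17, 6) = -86
A (Farouk): max(-47, -86) = -47
F (Ines): min(-76, 30) = -76
G (Ines): min(-72, -68) = -72
B (Farouk): max(-76, -72) = -72
H (Ines): min(-88, 14) = -88
J (Ines): min(-37, -19, 31, 69) = -37
K (Ines): min(61, -11) = -11
C (Farouk): max(-88, -37, -11) = -11
R0 (Ines): min(-47, -72, -11) = -72
At R0, Ines picks B (lowest: -72).
At B, Farouk picks G (highest: -72).
At G, Ines picks L8 (lowest: -72).
Terminal value -72.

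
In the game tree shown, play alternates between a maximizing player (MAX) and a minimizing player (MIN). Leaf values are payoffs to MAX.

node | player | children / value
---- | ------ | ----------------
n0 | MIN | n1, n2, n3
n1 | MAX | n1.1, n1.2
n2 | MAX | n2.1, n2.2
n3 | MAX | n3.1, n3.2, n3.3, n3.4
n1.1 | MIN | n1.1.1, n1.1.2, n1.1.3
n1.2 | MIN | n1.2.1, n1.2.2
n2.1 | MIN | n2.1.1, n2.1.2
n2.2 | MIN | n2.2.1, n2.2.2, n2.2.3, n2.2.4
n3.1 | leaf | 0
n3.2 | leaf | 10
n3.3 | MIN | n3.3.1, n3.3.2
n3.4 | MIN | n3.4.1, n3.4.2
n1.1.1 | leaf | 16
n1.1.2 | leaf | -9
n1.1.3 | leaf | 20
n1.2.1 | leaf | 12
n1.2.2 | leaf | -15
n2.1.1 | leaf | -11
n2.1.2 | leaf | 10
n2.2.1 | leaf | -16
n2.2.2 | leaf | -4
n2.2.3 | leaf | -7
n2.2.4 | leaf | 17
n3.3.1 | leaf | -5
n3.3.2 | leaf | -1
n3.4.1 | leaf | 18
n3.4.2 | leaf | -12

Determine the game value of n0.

n1.1 (MIN): min(16, -9, 20) = -9
n1.2 (MIN): min(12, -15) = -15
n1 (MAX): max(-9, -15) = -9
n2.1 (MIN): min(-11, 10) = -11
n2.2 (MIN): min(-16, -4, -7, 17) = -16
n2 (MAX): max(-11, -16) = -11
n3.3 (MIN): min(-5, -1) = -5
n3.4 (MIN): min(18, -12) = -12
n3 (MAX): max(0, 10, -5, -12) = 10
n0 (MIN): min(-9, -11, 10) = -11

-11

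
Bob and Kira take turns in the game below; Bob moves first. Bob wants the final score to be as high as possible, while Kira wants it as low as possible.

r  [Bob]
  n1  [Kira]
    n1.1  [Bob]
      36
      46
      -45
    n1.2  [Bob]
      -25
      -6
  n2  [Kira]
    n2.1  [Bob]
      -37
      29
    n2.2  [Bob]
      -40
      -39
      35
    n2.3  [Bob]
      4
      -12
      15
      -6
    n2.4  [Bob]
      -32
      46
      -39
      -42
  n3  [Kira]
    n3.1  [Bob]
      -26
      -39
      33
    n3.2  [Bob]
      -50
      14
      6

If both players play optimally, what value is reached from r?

n1.1 (Bob): max(36, 46, -45) = 46
n1.2 (Bob): max(-25, -6) = -6
n1 (Kira): min(46, -6) = -6
n2.1 (Bob): max(-37, 29) = 29
n2.2 (Bob): max(-40, -39, 35) = 35
n2.3 (Bob): max(4, -12, 15, -6) = 15
n2.4 (Bob): max(-32, 46, -39, -42) = 46
n2 (Kira): min(29, 35, 15, 46) = 15
n3.1 (Bob): max(-26, -39, 33) = 33
n3.2 (Bob): max(-50, 14, 6) = 14
n3 (Kira): min(33, 14) = 14
r (Bob): max(-6, 15, 14) = 15

15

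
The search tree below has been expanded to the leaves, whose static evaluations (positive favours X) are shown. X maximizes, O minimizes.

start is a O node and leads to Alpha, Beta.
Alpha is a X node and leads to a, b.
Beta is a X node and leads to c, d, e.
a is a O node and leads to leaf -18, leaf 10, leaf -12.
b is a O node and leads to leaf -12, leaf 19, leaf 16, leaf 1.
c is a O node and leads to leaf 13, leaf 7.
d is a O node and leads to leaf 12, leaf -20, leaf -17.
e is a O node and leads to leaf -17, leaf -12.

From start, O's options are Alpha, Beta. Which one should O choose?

a (O): min(-18, 10, -12) = -18
b (O): min(-12, 19, 16, 1) = -12
Alpha (X): max(-18, -12) = -12
c (O): min(13, 7) = 7
d (O): min(12, -20, -17) = -20
e (O): min(-17, -12) = -17
Beta (X): max(7, -20, -17) = 7
start (O): min(-12, 7) = -12
O at start wants the lowest of {Alpha=-12, Beta=7}, so chooses Alpha.

Alpha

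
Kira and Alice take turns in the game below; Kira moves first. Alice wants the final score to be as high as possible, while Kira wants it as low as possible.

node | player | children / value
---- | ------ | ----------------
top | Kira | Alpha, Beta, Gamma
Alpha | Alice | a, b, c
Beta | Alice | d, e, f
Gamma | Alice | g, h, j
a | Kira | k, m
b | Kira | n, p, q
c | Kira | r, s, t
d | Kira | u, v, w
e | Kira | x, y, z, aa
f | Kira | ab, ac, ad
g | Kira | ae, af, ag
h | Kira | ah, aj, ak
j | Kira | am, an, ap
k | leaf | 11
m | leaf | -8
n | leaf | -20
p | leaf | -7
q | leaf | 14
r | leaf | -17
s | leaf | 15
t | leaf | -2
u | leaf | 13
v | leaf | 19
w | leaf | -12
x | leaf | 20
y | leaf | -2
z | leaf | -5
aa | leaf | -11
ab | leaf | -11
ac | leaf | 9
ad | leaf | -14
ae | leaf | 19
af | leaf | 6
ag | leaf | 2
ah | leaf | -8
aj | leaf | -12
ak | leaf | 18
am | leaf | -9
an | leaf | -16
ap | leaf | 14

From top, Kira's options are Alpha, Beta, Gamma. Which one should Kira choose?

Beta

a (Kira): min(11, -8) = -8
b (Kira): min(-20, -7, 14) = -20
c (Kira): min(-17, 15, -2) = -17
Alpha (Alice): max(-8, -20, -17) = -8
d (Kira): min(13, 19, -12) = -12
e (Kira): min(20, -2, -5, -11) = -11
f (Kira): min(-11, 9, -14) = -14
Beta (Alice): max(-12, -11, -14) = -11
g (Kira): min(19, 6, 2) = 2
h (Kira): min(-8, -12, 18) = -12
j (Kira): min(-9, -16, 14) = -16
Gamma (Alice): max(2, -12, -16) = 2
top (Kira): min(-8, -11, 2) = -11
Kira at top wants the lowest of {Alpha=-8, Beta=-11, Gamma=2}, so chooses Beta.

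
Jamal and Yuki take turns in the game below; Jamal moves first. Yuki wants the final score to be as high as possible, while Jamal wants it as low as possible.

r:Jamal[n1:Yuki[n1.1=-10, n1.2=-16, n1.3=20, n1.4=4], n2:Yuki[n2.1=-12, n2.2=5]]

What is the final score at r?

n1 (Yuki): max(-10, -16, 20, 4) = 20
n2 (Yuki): max(-12, 5) = 5
r (Jamal): min(20, 5) = 5

5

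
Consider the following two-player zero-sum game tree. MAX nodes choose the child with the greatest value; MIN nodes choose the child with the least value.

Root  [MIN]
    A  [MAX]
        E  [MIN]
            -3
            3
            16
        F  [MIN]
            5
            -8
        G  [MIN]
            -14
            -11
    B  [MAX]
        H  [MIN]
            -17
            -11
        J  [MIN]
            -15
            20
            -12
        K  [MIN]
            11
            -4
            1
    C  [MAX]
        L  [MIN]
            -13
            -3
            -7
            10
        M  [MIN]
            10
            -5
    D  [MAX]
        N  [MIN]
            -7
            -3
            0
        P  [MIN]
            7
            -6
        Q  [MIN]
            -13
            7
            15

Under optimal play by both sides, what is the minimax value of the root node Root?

E (MIN): min(-3, 3, 16) = -3
F (MIN): min(5, -8) = -8
G (MIN): min(-14, -11) = -14
A (MAX): max(-3, -8, -14) = -3
H (MIN): min(-17, -11) = -17
J (MIN): min(-15, 20, -12) = -15
K (MIN): min(11, -4, 1) = -4
B (MAX): max(-17, -15, -4) = -4
L (MIN): min(-13, -3, -7, 10) = -13
M (MIN): min(10, -5) = -5
C (MAX): max(-13, -5) = -5
N (MIN): min(-7, -3, 0) = -7
P (MIN): min(7, -6) = -6
Q (MIN): min(-13, 7, 15) = -13
D (MAX): max(-7, -6, -13) = -6
Root (MIN): min(-3, -4, -5, -6) = -6

-6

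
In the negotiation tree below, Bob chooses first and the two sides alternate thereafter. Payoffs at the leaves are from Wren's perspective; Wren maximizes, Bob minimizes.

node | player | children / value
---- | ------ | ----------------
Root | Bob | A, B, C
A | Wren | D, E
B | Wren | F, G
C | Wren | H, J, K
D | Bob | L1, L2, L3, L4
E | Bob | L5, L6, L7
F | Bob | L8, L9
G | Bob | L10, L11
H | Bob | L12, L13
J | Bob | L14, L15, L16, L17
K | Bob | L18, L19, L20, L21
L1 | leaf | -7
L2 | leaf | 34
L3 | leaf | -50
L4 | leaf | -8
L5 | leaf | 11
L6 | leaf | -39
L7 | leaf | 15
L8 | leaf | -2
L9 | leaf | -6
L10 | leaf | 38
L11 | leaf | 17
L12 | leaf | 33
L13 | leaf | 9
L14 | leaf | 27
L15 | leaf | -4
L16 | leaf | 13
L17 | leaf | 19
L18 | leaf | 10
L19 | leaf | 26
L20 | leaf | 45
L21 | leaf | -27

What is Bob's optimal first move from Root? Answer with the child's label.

A

D (Bob): min(-7, 34, -50, -8) = -50
E (Bob): min(11, -39, 15) = -39
A (Wren): max(-50, -39) = -39
F (Bob): min(-2, -6) = -6
G (Bob): min(38, 17) = 17
B (Wren): max(-6, 17) = 17
H (Bob): min(33, 9) = 9
J (Bob): min(27, -4, 13, 19) = -4
K (Bob): min(10, 26, 45, -27) = -27
C (Wren): max(9, -4, -27) = 9
Root (Bob): min(-39, 17, 9) = -39
Bob at Root wants the lowest of {A=-39, B=17, C=9}, so chooses A.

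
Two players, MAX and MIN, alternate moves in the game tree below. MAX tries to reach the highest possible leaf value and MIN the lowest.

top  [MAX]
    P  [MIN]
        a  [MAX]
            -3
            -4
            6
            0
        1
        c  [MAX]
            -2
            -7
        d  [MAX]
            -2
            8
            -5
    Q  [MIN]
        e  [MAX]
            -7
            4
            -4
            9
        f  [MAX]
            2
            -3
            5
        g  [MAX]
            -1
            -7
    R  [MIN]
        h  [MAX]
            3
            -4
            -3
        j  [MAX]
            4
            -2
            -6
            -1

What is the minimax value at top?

a (MAX): max(-3, -4, 6, 0) = 6
c (MAX): max(-2, -7) = -2
d (MAX): max(-2, 8, -5) = 8
P (MIN): min(6, 1, -2, 8) = -2
e (MAX): max(-7, 4, -4, 9) = 9
f (MAX): max(2, -3, 5) = 5
g (MAX): max(-1, -7) = -1
Q (MIN): min(9, 5, -1) = -1
h (MAX): max(3, -4, -3) = 3
j (MAX): max(4, -2, -6, -1) = 4
R (MIN): min(3, 4) = 3
top (MAX): max(-2, -1, 3) = 3

3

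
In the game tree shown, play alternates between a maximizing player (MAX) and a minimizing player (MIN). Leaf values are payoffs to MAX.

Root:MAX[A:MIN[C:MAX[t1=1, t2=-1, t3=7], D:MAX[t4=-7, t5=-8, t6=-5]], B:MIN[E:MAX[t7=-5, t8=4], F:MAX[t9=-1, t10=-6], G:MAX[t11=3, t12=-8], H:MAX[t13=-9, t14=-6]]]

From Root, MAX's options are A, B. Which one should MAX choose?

C (MAX): max(1, -1, 7) = 7
D (MAX): max(-7, -8, -5) = -5
A (MIN): min(7, -5) = -5
E (MAX): max(-5, 4) = 4
F (MAX): max(-1, -6) = -1
G (MAX): max(3, -8) = 3
H (MAX): max(-9, -6) = -6
B (MIN): min(4, -1, 3, -6) = -6
Root (MAX): max(-5, -6) = -5
MAX at Root wants the highest of {A=-5, B=-6}, so chooses A.

A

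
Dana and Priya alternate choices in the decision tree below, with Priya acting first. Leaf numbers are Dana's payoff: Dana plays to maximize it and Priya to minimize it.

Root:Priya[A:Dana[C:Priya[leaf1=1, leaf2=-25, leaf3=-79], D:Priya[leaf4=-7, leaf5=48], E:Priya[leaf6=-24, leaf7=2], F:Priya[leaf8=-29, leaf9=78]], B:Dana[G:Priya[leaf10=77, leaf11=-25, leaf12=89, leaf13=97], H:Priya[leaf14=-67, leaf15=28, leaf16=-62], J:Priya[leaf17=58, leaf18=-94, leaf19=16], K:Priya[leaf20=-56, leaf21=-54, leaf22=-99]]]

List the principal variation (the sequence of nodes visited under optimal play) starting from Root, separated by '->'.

Root -> B -> G -> leaf11

C (Priya): min(1, -25, -79) = -79
D (Priya): min(-7, 48) = -7
E (Priya): min(-24, 2) = -24
F (Priya): min(-29, 78) = -29
A (Dana): max(-79, -7, -24, -29) = -7
G (Priya): min(77, -25, 89, 97) = -25
H (Priya): min(-67, 28, -62) = -67
J (Priya): min(58, -94, 16) = -94
K (Priya): min(-56, -54, -99) = -99
B (Dana): max(-25, -67, -94, -99) = -25
Root (Priya): min(-7, -25) = -25
At Root, Priya picks B (lowest: -25).
At B, Dana picks G (highest: -25).
At G, Priya picks leaf11 (lowest: -25).
Terminal value -25.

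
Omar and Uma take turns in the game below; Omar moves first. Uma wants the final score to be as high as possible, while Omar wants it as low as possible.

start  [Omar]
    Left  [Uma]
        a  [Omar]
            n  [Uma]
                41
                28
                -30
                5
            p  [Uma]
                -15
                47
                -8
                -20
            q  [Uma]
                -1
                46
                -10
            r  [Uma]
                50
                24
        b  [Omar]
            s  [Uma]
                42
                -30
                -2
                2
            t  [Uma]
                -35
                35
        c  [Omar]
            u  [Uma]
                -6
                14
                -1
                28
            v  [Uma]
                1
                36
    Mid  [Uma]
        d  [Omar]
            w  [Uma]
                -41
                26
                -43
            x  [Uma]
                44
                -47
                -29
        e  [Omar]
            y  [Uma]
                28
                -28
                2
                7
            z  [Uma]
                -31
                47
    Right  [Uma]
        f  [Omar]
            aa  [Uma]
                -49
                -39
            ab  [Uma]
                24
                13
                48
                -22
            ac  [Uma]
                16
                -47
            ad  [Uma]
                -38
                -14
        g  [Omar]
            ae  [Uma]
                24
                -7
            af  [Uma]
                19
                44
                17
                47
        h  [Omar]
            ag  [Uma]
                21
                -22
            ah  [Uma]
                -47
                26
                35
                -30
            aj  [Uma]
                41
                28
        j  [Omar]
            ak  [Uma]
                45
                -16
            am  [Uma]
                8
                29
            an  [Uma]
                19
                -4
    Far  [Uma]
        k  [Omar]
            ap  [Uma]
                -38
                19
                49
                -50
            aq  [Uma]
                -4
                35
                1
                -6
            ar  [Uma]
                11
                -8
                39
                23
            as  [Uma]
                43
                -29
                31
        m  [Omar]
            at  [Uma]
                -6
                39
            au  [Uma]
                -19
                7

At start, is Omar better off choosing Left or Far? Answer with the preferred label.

Far

n (Uma): max(41, 28, -30, 5) = 41
p (Uma): max(-15, 47, -8, -20) = 47
q (Uma): max(-1, 46, -10) = 46
r (Uma): max(50, 24) = 50
a (Omar): min(41, 47, 46, 50) = 41
s (Uma): max(42, -30, -2, 2) = 42
t (Uma): max(-35, 35) = 35
b (Omar): min(42, 35) = 35
u (Uma): max(-6, 14, -1, 28) = 28
v (Uma): max(1, 36) = 36
c (Omar): min(28, 36) = 28
Left (Uma): max(41, 35, 28) = 41
ap (Uma): max(-38, 19, 49, -50) = 49
aq (Uma): max(-4, 35, 1, -6) = 35
ar (Uma): max(11, -8, 39, 23) = 39
as (Uma): max(43, -29, 31) = 43
k (Omar): min(49, 35, 39, 43) = 35
at (Uma): max(-6, 39) = 39
au (Uma): max(-19, 7) = 7
m (Omar): min(39, 7) = 7
Far (Uma): max(35, 7) = 35
Omar prefers the lower value; Left=41, Far=35. Far is better since 35 < 41.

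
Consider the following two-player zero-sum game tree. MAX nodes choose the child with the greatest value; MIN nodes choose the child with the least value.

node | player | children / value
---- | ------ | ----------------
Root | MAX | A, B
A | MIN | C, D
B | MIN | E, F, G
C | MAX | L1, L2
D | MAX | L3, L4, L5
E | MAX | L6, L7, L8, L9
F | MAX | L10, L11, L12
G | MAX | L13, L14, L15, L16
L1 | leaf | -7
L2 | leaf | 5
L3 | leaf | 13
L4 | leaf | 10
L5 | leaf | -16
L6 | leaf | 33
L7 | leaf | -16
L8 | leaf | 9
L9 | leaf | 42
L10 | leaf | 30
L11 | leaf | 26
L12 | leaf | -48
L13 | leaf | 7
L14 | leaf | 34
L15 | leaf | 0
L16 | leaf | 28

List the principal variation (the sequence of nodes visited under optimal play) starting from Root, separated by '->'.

Root -> B -> F -> L10

C (MAX): max(-7, 5) = 5
D (MAX): max(13, 10, -16) = 13
A (MIN): min(5, 13) = 5
E (MAX): max(33, -16, 9, 42) = 42
F (MAX): max(30, 26, -48) = 30
G (MAX): max(7, 34, 0, 28) = 34
B (MIN): min(42, 30, 34) = 30
Root (MAX): max(5, 30) = 30
At Root, MAX picks B (highest: 30).
At B, MIN picks F (lowest: 30).
At F, MAX picks L10 (highest: 30).
Terminal value 30.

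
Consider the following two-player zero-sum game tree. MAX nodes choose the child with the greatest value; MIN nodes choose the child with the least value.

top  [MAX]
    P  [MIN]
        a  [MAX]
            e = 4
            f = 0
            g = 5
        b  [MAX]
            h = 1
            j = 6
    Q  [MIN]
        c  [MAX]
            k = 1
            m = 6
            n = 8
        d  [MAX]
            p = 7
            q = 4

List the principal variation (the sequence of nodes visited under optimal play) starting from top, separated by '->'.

a (MAX): max(4, 0, 5) = 5
b (MAX): max(1, 6) = 6
P (MIN): min(5, 6) = 5
c (MAX): max(1, 6, 8) = 8
d (MAX): max(7, 4) = 7
Q (MIN): min(8, 7) = 7
top (MAX): max(5, 7) = 7
At top, MAX picks Q (highest: 7).
At Q, MIN picks d (lowest: 7).
At d, MAX picks p (highest: 7).
Terminal value 7.

top -> Q -> d -> p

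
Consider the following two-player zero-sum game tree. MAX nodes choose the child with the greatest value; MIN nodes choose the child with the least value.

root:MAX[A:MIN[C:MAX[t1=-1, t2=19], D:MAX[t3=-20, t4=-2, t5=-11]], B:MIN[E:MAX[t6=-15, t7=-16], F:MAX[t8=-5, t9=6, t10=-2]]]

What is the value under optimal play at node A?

C (MAX): max(-1, 19) = 19
D (MAX): max(-20, -2, -11) = -2
A (MIN): min(19, -2) = -2

-2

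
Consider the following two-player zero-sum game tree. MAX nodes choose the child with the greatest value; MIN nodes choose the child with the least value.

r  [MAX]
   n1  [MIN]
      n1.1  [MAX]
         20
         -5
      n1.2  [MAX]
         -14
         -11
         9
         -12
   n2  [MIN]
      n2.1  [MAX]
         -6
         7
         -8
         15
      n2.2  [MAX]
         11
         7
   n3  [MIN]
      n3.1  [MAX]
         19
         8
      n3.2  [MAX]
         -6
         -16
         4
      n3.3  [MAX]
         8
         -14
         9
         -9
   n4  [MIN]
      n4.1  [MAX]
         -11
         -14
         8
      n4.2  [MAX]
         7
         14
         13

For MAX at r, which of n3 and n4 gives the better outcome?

n4

n3.1 (MAX): max(19, 8) = 19
n3.2 (MAX): max(-6, -16, 4) = 4
n3.3 (MAX): max(8, -14, 9, -9) = 9
n3 (MIN): min(19, 4, 9) = 4
n4.1 (MAX): max(-11, -14, 8) = 8
n4.2 (MAX): max(7, 14, 13) = 14
n4 (MIN): min(8, 14) = 8
MAX prefers the higher value; n3=4, n4=8. n4 is better since 8 > 4.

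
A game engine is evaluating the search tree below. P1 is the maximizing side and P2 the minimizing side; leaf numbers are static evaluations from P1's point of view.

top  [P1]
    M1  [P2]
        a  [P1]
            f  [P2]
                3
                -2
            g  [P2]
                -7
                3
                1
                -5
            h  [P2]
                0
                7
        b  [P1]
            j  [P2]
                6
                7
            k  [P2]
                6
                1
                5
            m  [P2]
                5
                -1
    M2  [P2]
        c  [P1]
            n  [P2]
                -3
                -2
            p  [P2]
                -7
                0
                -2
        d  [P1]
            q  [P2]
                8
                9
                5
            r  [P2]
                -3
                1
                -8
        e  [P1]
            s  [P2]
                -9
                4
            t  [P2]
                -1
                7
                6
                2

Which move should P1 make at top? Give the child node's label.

f (P2): min(3, -2) = -2
g (P2): min(-7, 3, 1, -5) = -7
h (P2): min(0, 7) = 0
a (P1): max(-2, -7, 0) = 0
j (P2): min(6, 7) = 6
k (P2): min(6, 1, 5) = 1
m (P2): min(5, -1) = -1
b (P1): max(6, 1, -1) = 6
M1 (P2): min(0, 6) = 0
n (P2): min(-3, -2) = -3
p (P2): min(-7, 0, -2) = -7
c (P1): max(-3, -7) = -3
q (P2): min(8, 9, 5) = 5
r (P2): min(-3, 1, -8) = -8
d (P1): max(5, -8) = 5
s (P2): min(-9, 4) = -9
t (P2): min(-1, 7, 6, 2) = -1
e (P1): max(-9, -1) = -1
M2 (P2): min(-3, 5, -1) = -3
top (P1): max(0, -3) = 0
P1 at top wants the highest of {M1=0, M2=-3}, so chooses M1.

M1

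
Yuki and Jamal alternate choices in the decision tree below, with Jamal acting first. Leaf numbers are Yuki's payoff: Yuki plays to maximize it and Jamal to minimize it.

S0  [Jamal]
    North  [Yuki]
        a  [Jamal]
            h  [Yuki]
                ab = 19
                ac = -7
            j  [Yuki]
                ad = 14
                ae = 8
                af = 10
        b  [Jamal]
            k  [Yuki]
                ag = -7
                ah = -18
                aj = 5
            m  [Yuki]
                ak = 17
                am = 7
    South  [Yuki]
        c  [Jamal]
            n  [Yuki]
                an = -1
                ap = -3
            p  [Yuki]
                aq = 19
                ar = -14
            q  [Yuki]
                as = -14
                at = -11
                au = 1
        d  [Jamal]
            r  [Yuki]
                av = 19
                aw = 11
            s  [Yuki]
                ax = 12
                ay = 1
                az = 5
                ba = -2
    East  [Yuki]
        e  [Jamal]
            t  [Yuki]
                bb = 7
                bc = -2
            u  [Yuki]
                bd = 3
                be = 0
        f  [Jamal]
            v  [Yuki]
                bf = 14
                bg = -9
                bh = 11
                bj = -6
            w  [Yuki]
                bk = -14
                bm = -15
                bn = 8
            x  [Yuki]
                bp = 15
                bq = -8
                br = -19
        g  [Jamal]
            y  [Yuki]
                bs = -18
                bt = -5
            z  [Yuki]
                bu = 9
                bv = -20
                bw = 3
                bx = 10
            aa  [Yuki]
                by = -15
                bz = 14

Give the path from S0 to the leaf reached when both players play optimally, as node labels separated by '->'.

S0 -> East -> f -> w -> bn

h (Yuki): max(19, -7) = 19
j (Yuki): max(14, 8, 10) = 14
a (Jamal): min(19, 14) = 14
k (Yuki): max(-7, -18, 5) = 5
m (Yuki): max(17, 7) = 17
b (Jamal): min(5, 17) = 5
North (Yuki): max(14, 5) = 14
n (Yuki): max(-1, -3) = -1
p (Yuki): max(19, -14) = 19
q (Yuki): max(-14, -11, 1) = 1
c (Jamal): min(-1, 19, 1) = -1
r (Yuki): max(19, 11) = 19
s (Yuki): max(12, 1, 5, -2) = 12
d (Jamal): min(19, 12) = 12
South (Yuki): max(-1, 12) = 12
t (Yuki): max(7, -2) = 7
u (Yuki): max(3, 0) = 3
e (Jamal): min(7, 3) = 3
v (Yuki): max(14, -9, 11, -6) = 14
w (Yuki): max(-14, -15, 8) = 8
x (Yuki): max(15, -8, -19) = 15
f (Jamal): min(14, 8, 15) = 8
y (Yuki): max(-18, -5) = -5
z (Yuki): max(9, -20, 3, 10) = 10
aa (Yuki): max(-15, 14) = 14
g (Jamal): min(-5, 10, 14) = -5
East (Yuki): max(3, 8, -5) = 8
S0 (Jamal): min(14, 12, 8) = 8
At S0, Jamal picks East (lowest: 8).
At East, Yuki picks f (highest: 8).
At f, Jamal picks w (lowest: 8).
At w, Yuki picks bn (highest: 8).
Terminal value 8.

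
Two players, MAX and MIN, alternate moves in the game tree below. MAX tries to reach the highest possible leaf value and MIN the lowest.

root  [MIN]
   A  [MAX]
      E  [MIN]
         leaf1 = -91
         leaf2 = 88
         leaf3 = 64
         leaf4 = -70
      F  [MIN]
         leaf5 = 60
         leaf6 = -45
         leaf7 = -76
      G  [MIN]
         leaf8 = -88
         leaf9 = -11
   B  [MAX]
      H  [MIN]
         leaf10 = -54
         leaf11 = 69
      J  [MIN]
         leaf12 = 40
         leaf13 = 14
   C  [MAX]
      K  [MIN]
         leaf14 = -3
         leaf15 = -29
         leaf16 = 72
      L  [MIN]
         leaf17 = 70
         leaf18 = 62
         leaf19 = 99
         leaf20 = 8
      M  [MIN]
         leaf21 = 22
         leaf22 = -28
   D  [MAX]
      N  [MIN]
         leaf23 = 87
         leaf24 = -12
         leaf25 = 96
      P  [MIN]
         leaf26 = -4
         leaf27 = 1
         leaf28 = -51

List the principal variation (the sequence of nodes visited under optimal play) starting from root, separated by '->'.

root -> A -> F -> leaf7

E (MIN): min(-91, 88, 64, -70) = -91
F (MIN): min(60, -45, -76) = -76
G (MIN): min(-88, -11) = -88
A (MAX): max(-91, -76, -88) = -76
H (MIN): min(-54, 69) = -54
J (MIN): min(40, 14) = 14
B (MAX): max(-54, 14) = 14
K (MIN): min(-3, -29, 72) = -29
L (MIN): min(70, 62, 99, 8) = 8
M (MIN): min(22, -28) = -28
C (MAX): max(-29, 8, -28) = 8
N (MIN): min(87, -12, 96) = -12
P (MIN): min(-4, 1, -51) = -51
D (MAX): max(-12, -51) = -12
root (MIN): min(-76, 14, 8, -12) = -76
At root, MIN picks A (lowest: -76).
At A, MAX picks F (highest: -76).
At F, MIN picks leaf7 (lowest: -76).
Terminal value -76.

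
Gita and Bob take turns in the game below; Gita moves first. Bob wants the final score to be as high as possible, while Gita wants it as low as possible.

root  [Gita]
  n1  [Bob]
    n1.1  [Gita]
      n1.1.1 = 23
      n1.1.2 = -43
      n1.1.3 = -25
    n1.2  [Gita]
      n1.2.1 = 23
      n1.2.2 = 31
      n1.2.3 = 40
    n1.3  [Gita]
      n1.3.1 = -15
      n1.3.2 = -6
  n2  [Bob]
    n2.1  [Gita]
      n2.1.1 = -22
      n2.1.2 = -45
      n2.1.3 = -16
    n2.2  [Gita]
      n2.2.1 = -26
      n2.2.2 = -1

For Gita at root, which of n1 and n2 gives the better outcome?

n2

n1.1 (Gita): min(23, -43, -25) = -43
n1.2 (Gita): min(23, 31, 40) = 23
n1.3 (Gita): min(-15, -6) = -15
n1 (Bob): max(-43, 23, -15) = 23
n2.1 (Gita): min(-22, -45, -16) = -45
n2.2 (Gita): min(-26, -1) = -26
n2 (Bob): max(-45, -26) = -26
Gita prefers the lower value; n1=23, n2=-26. n2 is better since -26 < 23.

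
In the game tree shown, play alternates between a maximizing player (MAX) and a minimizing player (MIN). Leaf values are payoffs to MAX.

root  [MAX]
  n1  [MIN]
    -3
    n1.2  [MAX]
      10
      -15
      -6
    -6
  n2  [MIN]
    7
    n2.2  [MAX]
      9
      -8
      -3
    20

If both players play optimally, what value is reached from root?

n1.2 (MAX): max(10, -15, -6) = 10
n1 (MIN): min(-3, 10, -6) = -6
n2.2 (MAX): max(9, -8, -3) = 9
n2 (MIN): min(7, 9, 20) = 7
root (MAX): max(-6, 7) = 7

7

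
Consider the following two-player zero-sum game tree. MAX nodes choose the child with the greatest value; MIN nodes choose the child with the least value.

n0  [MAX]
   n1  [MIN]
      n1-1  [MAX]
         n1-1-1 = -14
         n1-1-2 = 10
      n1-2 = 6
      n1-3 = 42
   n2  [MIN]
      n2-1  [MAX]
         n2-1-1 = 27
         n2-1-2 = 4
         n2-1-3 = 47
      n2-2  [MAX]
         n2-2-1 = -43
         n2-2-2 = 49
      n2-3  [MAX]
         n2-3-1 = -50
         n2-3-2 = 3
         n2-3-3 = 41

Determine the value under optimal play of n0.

n1-1 (MAX): max(-14, 10) = 10
n1 (MIN): min(10, 6, 42) = 6
n2-1 (MAX): max(27, 4, 47) = 47
n2-2 (MAX): max(-43, 49) = 49
n2-3 (MAX): max(-50, 3, 41) = 41
n2 (MIN): min(47, 49, 41) = 41
n0 (MAX): max(6, 41) = 41

41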